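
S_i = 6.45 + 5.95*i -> [6.45, 12.4, 18.35, 24.3, 30.25]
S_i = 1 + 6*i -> [1, 7, 13, 19, 25]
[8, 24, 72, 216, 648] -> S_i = 8*3^i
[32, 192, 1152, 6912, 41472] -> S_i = 32*6^i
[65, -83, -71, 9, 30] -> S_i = Random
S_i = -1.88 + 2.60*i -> [-1.88, 0.72, 3.32, 5.92, 8.52]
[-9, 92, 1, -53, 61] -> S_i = Random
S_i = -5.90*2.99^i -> [-5.9, -17.64, -52.75, -157.71, -471.56]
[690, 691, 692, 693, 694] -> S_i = 690 + 1*i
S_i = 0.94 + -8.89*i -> [0.94, -7.95, -16.84, -25.73, -34.62]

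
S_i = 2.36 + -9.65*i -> [2.36, -7.29, -16.94, -26.59, -36.24]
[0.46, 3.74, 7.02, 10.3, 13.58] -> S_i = 0.46 + 3.28*i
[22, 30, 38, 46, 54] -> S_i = 22 + 8*i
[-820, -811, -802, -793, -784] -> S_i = -820 + 9*i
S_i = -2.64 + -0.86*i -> [-2.64, -3.5, -4.36, -5.22, -6.08]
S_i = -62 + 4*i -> [-62, -58, -54, -50, -46]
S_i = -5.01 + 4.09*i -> [-5.01, -0.92, 3.17, 7.26, 11.35]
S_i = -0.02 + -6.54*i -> [-0.02, -6.56, -13.1, -19.64, -26.18]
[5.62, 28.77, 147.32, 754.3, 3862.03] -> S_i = 5.62*5.12^i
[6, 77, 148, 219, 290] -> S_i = 6 + 71*i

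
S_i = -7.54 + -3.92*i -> [-7.54, -11.46, -15.38, -19.3, -23.22]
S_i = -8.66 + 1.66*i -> [-8.66, -7.0, -5.34, -3.68, -2.02]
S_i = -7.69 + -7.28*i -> [-7.69, -14.97, -22.25, -29.53, -36.81]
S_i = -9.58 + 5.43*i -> [-9.58, -4.15, 1.28, 6.71, 12.14]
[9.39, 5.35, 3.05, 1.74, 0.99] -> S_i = 9.39*0.57^i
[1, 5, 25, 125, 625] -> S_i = 1*5^i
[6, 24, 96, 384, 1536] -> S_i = 6*4^i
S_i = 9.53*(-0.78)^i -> [9.53, -7.43, 5.8, -4.52, 3.53]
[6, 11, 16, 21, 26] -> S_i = 6 + 5*i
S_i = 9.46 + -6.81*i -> [9.46, 2.65, -4.16, -10.97, -17.78]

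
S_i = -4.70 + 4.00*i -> [-4.7, -0.7, 3.3, 7.3, 11.3]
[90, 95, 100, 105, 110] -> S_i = 90 + 5*i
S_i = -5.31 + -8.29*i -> [-5.31, -13.6, -21.89, -30.18, -38.47]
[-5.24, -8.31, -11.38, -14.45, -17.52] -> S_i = -5.24 + -3.07*i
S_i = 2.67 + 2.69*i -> [2.67, 5.36, 8.05, 10.74, 13.43]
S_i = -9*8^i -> [-9, -72, -576, -4608, -36864]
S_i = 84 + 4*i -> [84, 88, 92, 96, 100]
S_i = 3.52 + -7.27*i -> [3.52, -3.75, -11.02, -18.29, -25.56]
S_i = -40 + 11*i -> [-40, -29, -18, -7, 4]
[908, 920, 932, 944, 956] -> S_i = 908 + 12*i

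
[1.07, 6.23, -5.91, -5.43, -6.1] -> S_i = Random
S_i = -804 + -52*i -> [-804, -856, -908, -960, -1012]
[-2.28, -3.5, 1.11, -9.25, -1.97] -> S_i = Random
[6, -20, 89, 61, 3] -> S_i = Random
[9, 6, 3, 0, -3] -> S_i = 9 + -3*i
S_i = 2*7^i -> [2, 14, 98, 686, 4802]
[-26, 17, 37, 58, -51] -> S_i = Random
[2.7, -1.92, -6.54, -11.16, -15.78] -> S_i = 2.70 + -4.62*i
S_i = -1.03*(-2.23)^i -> [-1.03, 2.3, -5.12, 11.42, -25.47]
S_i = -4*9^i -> [-4, -36, -324, -2916, -26244]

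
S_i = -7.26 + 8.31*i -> [-7.26, 1.05, 9.36, 17.67, 25.98]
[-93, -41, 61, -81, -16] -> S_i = Random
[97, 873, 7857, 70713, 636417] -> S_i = 97*9^i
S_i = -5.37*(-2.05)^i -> [-5.37, 11.01, -22.57, 46.26, -94.84]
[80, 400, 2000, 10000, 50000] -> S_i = 80*5^i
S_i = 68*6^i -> [68, 408, 2448, 14688, 88128]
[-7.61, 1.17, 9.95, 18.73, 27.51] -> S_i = -7.61 + 8.78*i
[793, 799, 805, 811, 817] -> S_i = 793 + 6*i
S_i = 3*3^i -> [3, 9, 27, 81, 243]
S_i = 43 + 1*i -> [43, 44, 45, 46, 47]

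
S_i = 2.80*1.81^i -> [2.8, 5.07, 9.17, 16.6, 30.05]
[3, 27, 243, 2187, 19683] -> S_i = 3*9^i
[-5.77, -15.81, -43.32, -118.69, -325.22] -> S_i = -5.77*2.74^i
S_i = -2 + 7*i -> [-2, 5, 12, 19, 26]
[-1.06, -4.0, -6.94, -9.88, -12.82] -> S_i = -1.06 + -2.94*i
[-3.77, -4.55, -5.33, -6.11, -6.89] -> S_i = -3.77 + -0.78*i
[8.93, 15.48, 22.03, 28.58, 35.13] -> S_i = 8.93 + 6.55*i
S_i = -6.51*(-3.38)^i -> [-6.51, 22.0, -74.37, 251.38, -849.67]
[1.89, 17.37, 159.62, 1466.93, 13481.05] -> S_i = 1.89*9.19^i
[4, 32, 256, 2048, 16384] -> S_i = 4*8^i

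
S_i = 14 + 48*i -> [14, 62, 110, 158, 206]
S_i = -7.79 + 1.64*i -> [-7.79, -6.15, -4.51, -2.87, -1.23]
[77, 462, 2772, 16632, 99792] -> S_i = 77*6^i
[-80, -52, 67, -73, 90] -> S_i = Random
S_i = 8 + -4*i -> [8, 4, 0, -4, -8]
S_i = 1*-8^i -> [1, -8, 64, -512, 4096]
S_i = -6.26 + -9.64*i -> [-6.26, -15.9, -25.54, -35.18, -44.82]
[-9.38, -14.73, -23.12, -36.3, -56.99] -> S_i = -9.38*1.57^i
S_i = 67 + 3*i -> [67, 70, 73, 76, 79]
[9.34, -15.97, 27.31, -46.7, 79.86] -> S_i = 9.34*(-1.71)^i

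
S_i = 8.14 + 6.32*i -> [8.14, 14.46, 20.78, 27.1, 33.42]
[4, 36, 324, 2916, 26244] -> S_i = 4*9^i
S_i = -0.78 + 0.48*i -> [-0.78, -0.3, 0.18, 0.66, 1.14]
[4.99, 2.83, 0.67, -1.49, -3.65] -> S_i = 4.99 + -2.16*i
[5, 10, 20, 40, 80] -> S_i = 5*2^i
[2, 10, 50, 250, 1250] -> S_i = 2*5^i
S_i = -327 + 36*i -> [-327, -291, -255, -219, -183]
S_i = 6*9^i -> [6, 54, 486, 4374, 39366]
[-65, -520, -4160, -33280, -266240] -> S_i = -65*8^i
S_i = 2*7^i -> [2, 14, 98, 686, 4802]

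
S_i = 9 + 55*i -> [9, 64, 119, 174, 229]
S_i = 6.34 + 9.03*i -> [6.34, 15.37, 24.4, 33.43, 42.46]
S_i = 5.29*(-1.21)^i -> [5.29, -6.4, 7.75, -9.37, 11.34]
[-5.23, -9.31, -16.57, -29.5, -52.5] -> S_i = -5.23*1.78^i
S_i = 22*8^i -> [22, 176, 1408, 11264, 90112]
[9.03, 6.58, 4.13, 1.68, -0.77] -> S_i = 9.03 + -2.45*i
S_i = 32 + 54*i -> [32, 86, 140, 194, 248]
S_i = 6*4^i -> [6, 24, 96, 384, 1536]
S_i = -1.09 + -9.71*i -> [-1.09, -10.8, -20.51, -30.22, -39.93]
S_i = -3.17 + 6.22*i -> [-3.17, 3.05, 9.27, 15.49, 21.71]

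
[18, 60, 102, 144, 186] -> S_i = 18 + 42*i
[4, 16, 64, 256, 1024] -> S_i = 4*4^i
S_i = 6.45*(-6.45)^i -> [6.45, -41.6, 268.34, -1730.77, 11163.45]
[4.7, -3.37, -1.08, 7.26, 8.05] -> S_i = Random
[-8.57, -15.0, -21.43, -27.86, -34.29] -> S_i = -8.57 + -6.43*i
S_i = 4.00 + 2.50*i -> [4.0, 6.5, 9.0, 11.5, 14.0]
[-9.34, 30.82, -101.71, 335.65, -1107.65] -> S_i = -9.34*(-3.30)^i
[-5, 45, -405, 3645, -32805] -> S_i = -5*-9^i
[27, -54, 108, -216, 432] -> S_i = 27*-2^i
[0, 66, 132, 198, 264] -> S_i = 0 + 66*i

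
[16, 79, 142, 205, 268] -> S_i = 16 + 63*i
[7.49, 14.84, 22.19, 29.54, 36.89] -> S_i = 7.49 + 7.35*i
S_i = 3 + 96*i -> [3, 99, 195, 291, 387]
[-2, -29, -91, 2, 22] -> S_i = Random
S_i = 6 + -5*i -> [6, 1, -4, -9, -14]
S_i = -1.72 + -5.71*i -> [-1.72, -7.43, -13.14, -18.85, -24.56]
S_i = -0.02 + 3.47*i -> [-0.02, 3.45, 6.92, 10.39, 13.86]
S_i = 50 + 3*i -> [50, 53, 56, 59, 62]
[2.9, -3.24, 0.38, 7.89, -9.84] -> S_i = Random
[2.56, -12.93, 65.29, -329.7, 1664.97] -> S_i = 2.56*(-5.05)^i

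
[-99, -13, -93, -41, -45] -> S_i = Random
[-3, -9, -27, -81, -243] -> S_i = -3*3^i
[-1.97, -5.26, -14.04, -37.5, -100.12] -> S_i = -1.97*2.67^i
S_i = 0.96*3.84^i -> [0.96, 3.69, 14.16, 54.36, 208.74]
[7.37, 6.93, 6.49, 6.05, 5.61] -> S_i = 7.37 + -0.44*i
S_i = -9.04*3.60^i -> [-9.04, -32.54, -117.16, -421.77, -1518.37]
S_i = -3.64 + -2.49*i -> [-3.64, -6.13, -8.62, -11.11, -13.6]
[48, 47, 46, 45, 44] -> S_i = 48 + -1*i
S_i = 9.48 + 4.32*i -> [9.48, 13.8, 18.12, 22.44, 26.76]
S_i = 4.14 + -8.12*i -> [4.14, -3.98, -12.1, -20.22, -28.34]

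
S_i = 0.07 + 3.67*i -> [0.07, 3.74, 7.41, 11.08, 14.75]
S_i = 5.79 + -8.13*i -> [5.79, -2.34, -10.47, -18.6, -26.73]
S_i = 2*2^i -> [2, 4, 8, 16, 32]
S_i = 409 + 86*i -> [409, 495, 581, 667, 753]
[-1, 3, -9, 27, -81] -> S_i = -1*-3^i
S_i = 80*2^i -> [80, 160, 320, 640, 1280]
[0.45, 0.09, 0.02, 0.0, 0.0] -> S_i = 0.45*0.19^i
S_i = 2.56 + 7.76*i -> [2.56, 10.32, 18.08, 25.84, 33.6]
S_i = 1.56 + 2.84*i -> [1.56, 4.4, 7.24, 10.08, 12.92]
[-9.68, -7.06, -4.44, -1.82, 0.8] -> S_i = -9.68 + 2.62*i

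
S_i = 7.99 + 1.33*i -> [7.99, 9.32, 10.65, 11.98, 13.31]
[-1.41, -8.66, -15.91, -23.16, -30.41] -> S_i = -1.41 + -7.25*i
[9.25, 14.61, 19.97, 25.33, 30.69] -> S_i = 9.25 + 5.36*i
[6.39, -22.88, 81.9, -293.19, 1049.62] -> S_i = 6.39*(-3.58)^i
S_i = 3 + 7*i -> [3, 10, 17, 24, 31]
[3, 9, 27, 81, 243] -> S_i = 3*3^i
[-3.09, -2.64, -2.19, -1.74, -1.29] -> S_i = -3.09 + 0.45*i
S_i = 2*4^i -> [2, 8, 32, 128, 512]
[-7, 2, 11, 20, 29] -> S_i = -7 + 9*i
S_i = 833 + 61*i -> [833, 894, 955, 1016, 1077]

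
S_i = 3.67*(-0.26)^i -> [3.67, -0.95, 0.25, -0.06, 0.02]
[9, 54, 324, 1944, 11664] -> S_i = 9*6^i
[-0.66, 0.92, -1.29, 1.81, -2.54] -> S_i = -0.66*(-1.40)^i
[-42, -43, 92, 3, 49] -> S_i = Random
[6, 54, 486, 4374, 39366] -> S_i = 6*9^i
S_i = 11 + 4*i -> [11, 15, 19, 23, 27]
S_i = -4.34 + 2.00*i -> [-4.34, -2.34, -0.34, 1.66, 3.66]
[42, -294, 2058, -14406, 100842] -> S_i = 42*-7^i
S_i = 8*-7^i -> [8, -56, 392, -2744, 19208]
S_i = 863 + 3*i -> [863, 866, 869, 872, 875]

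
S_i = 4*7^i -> [4, 28, 196, 1372, 9604]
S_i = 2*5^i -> [2, 10, 50, 250, 1250]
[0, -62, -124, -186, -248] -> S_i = 0 + -62*i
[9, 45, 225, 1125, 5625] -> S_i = 9*5^i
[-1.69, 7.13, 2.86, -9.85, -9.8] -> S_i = Random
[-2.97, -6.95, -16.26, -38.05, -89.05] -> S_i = -2.97*2.34^i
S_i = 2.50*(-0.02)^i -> [2.5, -0.05, 0.0, -0.0, 0.0]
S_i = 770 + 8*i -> [770, 778, 786, 794, 802]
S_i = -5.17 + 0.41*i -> [-5.17, -4.76, -4.35, -3.94, -3.53]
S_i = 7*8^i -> [7, 56, 448, 3584, 28672]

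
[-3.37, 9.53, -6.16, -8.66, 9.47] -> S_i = Random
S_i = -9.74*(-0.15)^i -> [-9.74, 1.46, -0.22, 0.03, -0.0]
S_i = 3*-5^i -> [3, -15, 75, -375, 1875]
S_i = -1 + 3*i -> [-1, 2, 5, 8, 11]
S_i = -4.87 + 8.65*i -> [-4.87, 3.78, 12.43, 21.08, 29.73]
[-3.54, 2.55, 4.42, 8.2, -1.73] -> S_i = Random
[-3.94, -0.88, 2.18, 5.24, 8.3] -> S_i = -3.94 + 3.06*i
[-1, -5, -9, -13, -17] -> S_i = -1 + -4*i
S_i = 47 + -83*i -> [47, -36, -119, -202, -285]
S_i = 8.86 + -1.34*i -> [8.86, 7.52, 6.18, 4.84, 3.5]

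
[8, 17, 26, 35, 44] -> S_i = 8 + 9*i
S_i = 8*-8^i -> [8, -64, 512, -4096, 32768]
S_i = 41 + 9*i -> [41, 50, 59, 68, 77]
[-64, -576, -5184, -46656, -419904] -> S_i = -64*9^i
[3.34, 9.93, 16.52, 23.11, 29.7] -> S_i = 3.34 + 6.59*i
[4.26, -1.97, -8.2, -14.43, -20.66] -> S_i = 4.26 + -6.23*i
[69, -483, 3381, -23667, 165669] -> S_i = 69*-7^i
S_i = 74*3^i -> [74, 222, 666, 1998, 5994]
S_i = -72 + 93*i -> [-72, 21, 114, 207, 300]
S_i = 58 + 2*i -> [58, 60, 62, 64, 66]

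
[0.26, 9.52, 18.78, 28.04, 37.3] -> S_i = 0.26 + 9.26*i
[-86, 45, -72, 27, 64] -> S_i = Random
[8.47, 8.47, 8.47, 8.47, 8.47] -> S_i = 8.47 + 0.00*i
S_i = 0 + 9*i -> [0, 9, 18, 27, 36]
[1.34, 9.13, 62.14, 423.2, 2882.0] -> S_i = 1.34*6.81^i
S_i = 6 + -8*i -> [6, -2, -10, -18, -26]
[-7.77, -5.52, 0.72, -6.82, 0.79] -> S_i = Random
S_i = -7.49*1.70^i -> [-7.49, -12.73, -21.65, -36.8, -62.56]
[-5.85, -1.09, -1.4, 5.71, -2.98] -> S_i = Random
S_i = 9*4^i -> [9, 36, 144, 576, 2304]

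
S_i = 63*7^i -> [63, 441, 3087, 21609, 151263]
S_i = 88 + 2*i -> [88, 90, 92, 94, 96]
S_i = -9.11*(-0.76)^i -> [-9.11, 6.92, -5.26, 4.0, -3.04]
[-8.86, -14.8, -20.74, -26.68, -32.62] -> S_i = -8.86 + -5.94*i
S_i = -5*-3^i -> [-5, 15, -45, 135, -405]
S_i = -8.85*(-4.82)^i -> [-8.85, 42.66, -205.61, 991.02, -4776.74]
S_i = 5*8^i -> [5, 40, 320, 2560, 20480]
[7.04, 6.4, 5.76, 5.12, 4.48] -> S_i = 7.04 + -0.64*i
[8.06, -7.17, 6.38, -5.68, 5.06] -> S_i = 8.06*(-0.89)^i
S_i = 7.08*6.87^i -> [7.08, 48.64, 334.15, 2295.64, 15771.04]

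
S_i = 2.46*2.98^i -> [2.46, 7.33, 21.85, 65.1, 194.0]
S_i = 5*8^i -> [5, 40, 320, 2560, 20480]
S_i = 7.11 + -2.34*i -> [7.11, 4.77, 2.43, 0.09, -2.25]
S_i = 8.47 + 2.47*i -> [8.47, 10.94, 13.41, 15.88, 18.35]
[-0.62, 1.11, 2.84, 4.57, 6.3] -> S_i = -0.62 + 1.73*i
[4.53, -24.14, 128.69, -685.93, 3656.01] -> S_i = 4.53*(-5.33)^i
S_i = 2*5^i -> [2, 10, 50, 250, 1250]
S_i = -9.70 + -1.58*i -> [-9.7, -11.28, -12.86, -14.44, -16.02]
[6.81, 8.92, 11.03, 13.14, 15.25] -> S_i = 6.81 + 2.11*i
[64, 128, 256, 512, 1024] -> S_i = 64*2^i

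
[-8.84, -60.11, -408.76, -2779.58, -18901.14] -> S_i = -8.84*6.80^i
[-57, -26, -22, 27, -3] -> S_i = Random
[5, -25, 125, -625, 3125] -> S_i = 5*-5^i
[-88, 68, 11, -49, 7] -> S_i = Random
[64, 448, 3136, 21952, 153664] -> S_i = 64*7^i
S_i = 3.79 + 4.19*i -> [3.79, 7.98, 12.17, 16.36, 20.55]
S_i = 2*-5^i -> [2, -10, 50, -250, 1250]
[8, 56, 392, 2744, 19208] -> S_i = 8*7^i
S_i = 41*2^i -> [41, 82, 164, 328, 656]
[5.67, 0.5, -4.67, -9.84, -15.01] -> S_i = 5.67 + -5.17*i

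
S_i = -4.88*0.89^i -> [-4.88, -4.34, -3.87, -3.44, -3.06]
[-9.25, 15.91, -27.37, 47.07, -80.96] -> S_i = -9.25*(-1.72)^i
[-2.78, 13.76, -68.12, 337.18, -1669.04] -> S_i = -2.78*(-4.95)^i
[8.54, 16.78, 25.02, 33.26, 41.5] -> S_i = 8.54 + 8.24*i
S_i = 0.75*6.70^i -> [0.75, 5.03, 33.67, 225.57, 1511.33]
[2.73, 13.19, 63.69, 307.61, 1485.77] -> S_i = 2.73*4.83^i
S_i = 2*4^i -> [2, 8, 32, 128, 512]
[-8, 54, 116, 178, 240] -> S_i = -8 + 62*i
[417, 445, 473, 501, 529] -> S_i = 417 + 28*i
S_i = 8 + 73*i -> [8, 81, 154, 227, 300]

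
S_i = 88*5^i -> [88, 440, 2200, 11000, 55000]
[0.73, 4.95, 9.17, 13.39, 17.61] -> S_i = 0.73 + 4.22*i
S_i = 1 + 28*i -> [1, 29, 57, 85, 113]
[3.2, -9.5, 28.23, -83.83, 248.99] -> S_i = 3.20*(-2.97)^i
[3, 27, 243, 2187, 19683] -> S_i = 3*9^i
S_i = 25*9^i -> [25, 225, 2025, 18225, 164025]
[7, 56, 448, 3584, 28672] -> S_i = 7*8^i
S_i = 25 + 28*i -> [25, 53, 81, 109, 137]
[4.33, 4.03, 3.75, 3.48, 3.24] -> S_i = 4.33*0.93^i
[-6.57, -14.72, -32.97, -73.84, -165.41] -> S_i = -6.57*2.24^i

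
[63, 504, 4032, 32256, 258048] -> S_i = 63*8^i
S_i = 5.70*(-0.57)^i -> [5.7, -3.25, 1.85, -1.06, 0.6]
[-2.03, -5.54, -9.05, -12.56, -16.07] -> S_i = -2.03 + -3.51*i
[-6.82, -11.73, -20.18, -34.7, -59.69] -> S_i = -6.82*1.72^i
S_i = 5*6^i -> [5, 30, 180, 1080, 6480]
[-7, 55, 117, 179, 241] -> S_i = -7 + 62*i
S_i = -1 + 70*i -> [-1, 69, 139, 209, 279]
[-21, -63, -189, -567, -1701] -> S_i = -21*3^i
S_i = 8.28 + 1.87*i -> [8.28, 10.15, 12.02, 13.89, 15.76]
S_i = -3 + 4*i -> [-3, 1, 5, 9, 13]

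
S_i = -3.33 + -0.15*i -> [-3.33, -3.48, -3.63, -3.78, -3.93]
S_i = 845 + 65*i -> [845, 910, 975, 1040, 1105]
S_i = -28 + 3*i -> [-28, -25, -22, -19, -16]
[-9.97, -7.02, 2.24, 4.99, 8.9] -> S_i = Random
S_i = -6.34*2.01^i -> [-6.34, -12.74, -25.61, -51.48, -103.48]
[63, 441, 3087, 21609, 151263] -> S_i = 63*7^i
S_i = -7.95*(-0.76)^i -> [-7.95, 6.04, -4.59, 3.49, -2.65]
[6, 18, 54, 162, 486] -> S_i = 6*3^i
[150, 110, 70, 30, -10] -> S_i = 150 + -40*i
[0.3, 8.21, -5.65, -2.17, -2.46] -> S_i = Random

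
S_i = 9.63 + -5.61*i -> [9.63, 4.02, -1.59, -7.2, -12.81]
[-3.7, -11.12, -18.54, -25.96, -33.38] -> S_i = -3.70 + -7.42*i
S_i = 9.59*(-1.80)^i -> [9.59, -17.26, 31.07, -55.93, 100.67]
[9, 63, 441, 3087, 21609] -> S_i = 9*7^i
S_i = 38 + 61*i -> [38, 99, 160, 221, 282]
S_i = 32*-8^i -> [32, -256, 2048, -16384, 131072]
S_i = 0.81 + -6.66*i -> [0.81, -5.85, -12.51, -19.17, -25.83]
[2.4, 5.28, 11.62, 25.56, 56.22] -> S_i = 2.40*2.20^i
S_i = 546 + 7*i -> [546, 553, 560, 567, 574]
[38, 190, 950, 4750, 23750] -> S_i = 38*5^i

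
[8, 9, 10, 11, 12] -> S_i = 8 + 1*i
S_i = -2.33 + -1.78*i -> [-2.33, -4.11, -5.89, -7.67, -9.45]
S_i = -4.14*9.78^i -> [-4.14, -40.49, -395.98, -3872.73, -37875.27]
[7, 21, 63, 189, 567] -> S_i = 7*3^i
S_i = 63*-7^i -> [63, -441, 3087, -21609, 151263]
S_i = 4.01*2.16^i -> [4.01, 8.66, 18.71, 40.41, 87.29]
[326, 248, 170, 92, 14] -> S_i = 326 + -78*i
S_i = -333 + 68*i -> [-333, -265, -197, -129, -61]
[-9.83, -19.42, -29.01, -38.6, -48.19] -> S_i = -9.83 + -9.59*i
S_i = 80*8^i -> [80, 640, 5120, 40960, 327680]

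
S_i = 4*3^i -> [4, 12, 36, 108, 324]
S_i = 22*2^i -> [22, 44, 88, 176, 352]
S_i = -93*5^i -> [-93, -465, -2325, -11625, -58125]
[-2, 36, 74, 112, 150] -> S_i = -2 + 38*i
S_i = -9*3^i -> [-9, -27, -81, -243, -729]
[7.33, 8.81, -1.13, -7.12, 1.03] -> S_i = Random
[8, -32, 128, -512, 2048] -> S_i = 8*-4^i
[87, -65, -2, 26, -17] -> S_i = Random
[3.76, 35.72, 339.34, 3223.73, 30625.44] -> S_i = 3.76*9.50^i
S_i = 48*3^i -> [48, 144, 432, 1296, 3888]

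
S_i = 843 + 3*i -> [843, 846, 849, 852, 855]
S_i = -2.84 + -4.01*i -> [-2.84, -6.85, -10.86, -14.87, -18.88]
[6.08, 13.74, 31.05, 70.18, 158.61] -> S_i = 6.08*2.26^i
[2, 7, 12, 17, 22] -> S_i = 2 + 5*i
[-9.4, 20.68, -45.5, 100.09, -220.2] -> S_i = -9.40*(-2.20)^i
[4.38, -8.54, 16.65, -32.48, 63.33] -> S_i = 4.38*(-1.95)^i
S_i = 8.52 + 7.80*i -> [8.52, 16.32, 24.12, 31.92, 39.72]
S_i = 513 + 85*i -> [513, 598, 683, 768, 853]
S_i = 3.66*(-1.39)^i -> [3.66, -5.09, 7.07, -9.83, 13.66]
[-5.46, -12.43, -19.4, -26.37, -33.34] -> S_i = -5.46 + -6.97*i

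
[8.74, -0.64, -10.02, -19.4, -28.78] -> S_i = 8.74 + -9.38*i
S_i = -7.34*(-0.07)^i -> [-7.34, 0.51, -0.04, 0.0, -0.0]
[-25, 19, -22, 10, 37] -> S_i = Random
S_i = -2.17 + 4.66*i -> [-2.17, 2.49, 7.15, 11.81, 16.47]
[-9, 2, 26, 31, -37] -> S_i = Random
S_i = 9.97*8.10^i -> [9.97, 80.76, 654.13, 5298.47, 42917.58]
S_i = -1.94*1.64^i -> [-1.94, -3.18, -5.22, -8.56, -14.03]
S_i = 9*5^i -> [9, 45, 225, 1125, 5625]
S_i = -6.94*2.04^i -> [-6.94, -14.16, -28.88, -58.92, -120.19]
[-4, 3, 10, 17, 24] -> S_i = -4 + 7*i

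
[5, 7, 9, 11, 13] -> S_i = 5 + 2*i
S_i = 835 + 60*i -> [835, 895, 955, 1015, 1075]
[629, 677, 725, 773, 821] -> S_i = 629 + 48*i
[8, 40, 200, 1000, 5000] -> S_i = 8*5^i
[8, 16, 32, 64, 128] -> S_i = 8*2^i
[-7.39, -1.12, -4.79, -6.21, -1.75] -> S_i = Random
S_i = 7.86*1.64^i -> [7.86, 12.89, 21.14, 34.67, 56.86]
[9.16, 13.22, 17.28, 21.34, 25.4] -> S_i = 9.16 + 4.06*i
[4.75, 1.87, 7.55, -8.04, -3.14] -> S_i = Random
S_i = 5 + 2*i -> [5, 7, 9, 11, 13]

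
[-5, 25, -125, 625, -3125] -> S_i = -5*-5^i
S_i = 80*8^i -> [80, 640, 5120, 40960, 327680]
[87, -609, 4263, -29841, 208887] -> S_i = 87*-7^i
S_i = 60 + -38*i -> [60, 22, -16, -54, -92]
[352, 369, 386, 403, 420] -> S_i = 352 + 17*i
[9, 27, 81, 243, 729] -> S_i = 9*3^i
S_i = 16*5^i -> [16, 80, 400, 2000, 10000]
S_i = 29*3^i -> [29, 87, 261, 783, 2349]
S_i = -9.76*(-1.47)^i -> [-9.76, 14.35, -21.09, 31.0, -45.57]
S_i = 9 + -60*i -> [9, -51, -111, -171, -231]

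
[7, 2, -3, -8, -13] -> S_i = 7 + -5*i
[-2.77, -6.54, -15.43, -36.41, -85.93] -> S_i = -2.77*2.36^i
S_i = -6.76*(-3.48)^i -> [-6.76, 23.52, -81.87, 284.89, -991.43]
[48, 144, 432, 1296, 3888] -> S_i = 48*3^i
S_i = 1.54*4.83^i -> [1.54, 7.44, 35.93, 173.53, 838.13]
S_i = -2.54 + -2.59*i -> [-2.54, -5.13, -7.72, -10.31, -12.9]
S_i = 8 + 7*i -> [8, 15, 22, 29, 36]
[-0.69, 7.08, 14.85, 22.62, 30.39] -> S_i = -0.69 + 7.77*i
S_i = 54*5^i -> [54, 270, 1350, 6750, 33750]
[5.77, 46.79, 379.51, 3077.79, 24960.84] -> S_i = 5.77*8.11^i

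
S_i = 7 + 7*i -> [7, 14, 21, 28, 35]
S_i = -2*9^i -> [-2, -18, -162, -1458, -13122]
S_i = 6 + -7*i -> [6, -1, -8, -15, -22]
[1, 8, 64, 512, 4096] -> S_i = 1*8^i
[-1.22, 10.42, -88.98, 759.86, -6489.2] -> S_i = -1.22*(-8.54)^i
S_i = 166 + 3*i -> [166, 169, 172, 175, 178]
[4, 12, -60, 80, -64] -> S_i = Random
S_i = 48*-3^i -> [48, -144, 432, -1296, 3888]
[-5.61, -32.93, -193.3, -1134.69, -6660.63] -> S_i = -5.61*5.87^i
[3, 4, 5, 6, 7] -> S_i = 3 + 1*i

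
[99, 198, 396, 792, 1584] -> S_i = 99*2^i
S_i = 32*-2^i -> [32, -64, 128, -256, 512]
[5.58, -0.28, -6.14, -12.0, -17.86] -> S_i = 5.58 + -5.86*i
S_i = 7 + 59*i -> [7, 66, 125, 184, 243]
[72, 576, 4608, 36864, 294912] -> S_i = 72*8^i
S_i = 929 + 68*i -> [929, 997, 1065, 1133, 1201]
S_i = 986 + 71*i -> [986, 1057, 1128, 1199, 1270]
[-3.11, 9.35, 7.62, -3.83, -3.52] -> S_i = Random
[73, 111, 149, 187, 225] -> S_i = 73 + 38*i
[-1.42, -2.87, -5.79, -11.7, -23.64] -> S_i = -1.42*2.02^i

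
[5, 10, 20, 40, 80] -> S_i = 5*2^i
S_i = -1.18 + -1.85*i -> [-1.18, -3.03, -4.88, -6.73, -8.58]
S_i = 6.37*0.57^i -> [6.37, 3.63, 2.07, 1.18, 0.67]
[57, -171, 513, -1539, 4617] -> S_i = 57*-3^i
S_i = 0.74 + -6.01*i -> [0.74, -5.27, -11.28, -17.29, -23.3]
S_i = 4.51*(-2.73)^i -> [4.51, -12.31, 33.61, -91.76, 250.51]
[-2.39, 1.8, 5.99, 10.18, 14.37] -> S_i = -2.39 + 4.19*i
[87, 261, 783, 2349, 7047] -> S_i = 87*3^i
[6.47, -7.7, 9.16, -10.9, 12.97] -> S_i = 6.47*(-1.19)^i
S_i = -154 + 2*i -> [-154, -152, -150, -148, -146]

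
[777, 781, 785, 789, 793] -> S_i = 777 + 4*i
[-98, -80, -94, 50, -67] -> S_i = Random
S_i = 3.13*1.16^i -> [3.13, 3.63, 4.21, 4.89, 5.67]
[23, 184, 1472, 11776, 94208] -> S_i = 23*8^i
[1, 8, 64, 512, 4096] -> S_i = 1*8^i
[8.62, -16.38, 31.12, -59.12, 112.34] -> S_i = 8.62*(-1.90)^i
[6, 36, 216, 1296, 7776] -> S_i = 6*6^i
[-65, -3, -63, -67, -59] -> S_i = Random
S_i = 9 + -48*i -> [9, -39, -87, -135, -183]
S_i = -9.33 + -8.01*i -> [-9.33, -17.34, -25.35, -33.36, -41.37]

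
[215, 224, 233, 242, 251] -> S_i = 215 + 9*i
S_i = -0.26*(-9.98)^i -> [-0.26, 2.59, -25.9, 258.44, -2579.26]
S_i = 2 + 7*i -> [2, 9, 16, 23, 30]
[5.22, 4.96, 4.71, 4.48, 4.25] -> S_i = 5.22*0.95^i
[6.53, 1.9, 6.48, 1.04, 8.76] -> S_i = Random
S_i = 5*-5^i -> [5, -25, 125, -625, 3125]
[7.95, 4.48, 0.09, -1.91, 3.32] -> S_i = Random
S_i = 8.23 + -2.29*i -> [8.23, 5.94, 3.65, 1.36, -0.93]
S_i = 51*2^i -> [51, 102, 204, 408, 816]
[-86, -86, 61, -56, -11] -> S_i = Random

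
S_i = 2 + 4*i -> [2, 6, 10, 14, 18]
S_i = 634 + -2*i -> [634, 632, 630, 628, 626]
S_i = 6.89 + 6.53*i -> [6.89, 13.42, 19.95, 26.48, 33.01]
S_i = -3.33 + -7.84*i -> [-3.33, -11.17, -19.01, -26.85, -34.69]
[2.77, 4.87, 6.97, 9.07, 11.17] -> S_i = 2.77 + 2.10*i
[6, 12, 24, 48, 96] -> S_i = 6*2^i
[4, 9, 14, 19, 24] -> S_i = 4 + 5*i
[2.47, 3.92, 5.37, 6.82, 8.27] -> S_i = 2.47 + 1.45*i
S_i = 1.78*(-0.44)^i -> [1.78, -0.78, 0.34, -0.15, 0.07]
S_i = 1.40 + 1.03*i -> [1.4, 2.43, 3.46, 4.49, 5.52]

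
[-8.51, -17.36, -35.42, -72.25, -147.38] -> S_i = -8.51*2.04^i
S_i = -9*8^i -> [-9, -72, -576, -4608, -36864]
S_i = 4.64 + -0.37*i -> [4.64, 4.27, 3.9, 3.53, 3.16]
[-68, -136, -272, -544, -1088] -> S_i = -68*2^i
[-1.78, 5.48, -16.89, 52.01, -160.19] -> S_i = -1.78*(-3.08)^i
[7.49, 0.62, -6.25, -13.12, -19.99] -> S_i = 7.49 + -6.87*i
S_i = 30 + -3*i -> [30, 27, 24, 21, 18]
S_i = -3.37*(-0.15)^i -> [-3.37, 0.51, -0.08, 0.01, -0.0]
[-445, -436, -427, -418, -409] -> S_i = -445 + 9*i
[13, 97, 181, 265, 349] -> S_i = 13 + 84*i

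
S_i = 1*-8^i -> [1, -8, 64, -512, 4096]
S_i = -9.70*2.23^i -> [-9.7, -21.63, -48.24, -107.57, -239.88]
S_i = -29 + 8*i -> [-29, -21, -13, -5, 3]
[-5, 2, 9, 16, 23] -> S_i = -5 + 7*i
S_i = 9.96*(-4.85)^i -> [9.96, -48.31, 234.28, -1136.28, 5510.95]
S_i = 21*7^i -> [21, 147, 1029, 7203, 50421]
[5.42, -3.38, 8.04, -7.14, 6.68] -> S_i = Random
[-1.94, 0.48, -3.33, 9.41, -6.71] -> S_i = Random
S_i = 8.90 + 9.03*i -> [8.9, 17.93, 26.96, 35.99, 45.02]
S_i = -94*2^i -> [-94, -188, -376, -752, -1504]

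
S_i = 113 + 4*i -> [113, 117, 121, 125, 129]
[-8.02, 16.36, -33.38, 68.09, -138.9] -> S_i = -8.02*(-2.04)^i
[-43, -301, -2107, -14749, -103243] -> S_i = -43*7^i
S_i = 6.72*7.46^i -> [6.72, 50.13, 373.98, 2789.88, 20812.52]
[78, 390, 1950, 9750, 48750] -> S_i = 78*5^i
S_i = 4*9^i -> [4, 36, 324, 2916, 26244]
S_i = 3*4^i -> [3, 12, 48, 192, 768]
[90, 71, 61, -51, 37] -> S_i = Random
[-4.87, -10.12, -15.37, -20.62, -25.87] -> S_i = -4.87 + -5.25*i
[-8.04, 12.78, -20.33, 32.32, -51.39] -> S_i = -8.04*(-1.59)^i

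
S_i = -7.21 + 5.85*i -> [-7.21, -1.36, 4.49, 10.34, 16.19]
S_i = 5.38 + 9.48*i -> [5.38, 14.86, 24.34, 33.82, 43.3]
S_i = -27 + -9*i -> [-27, -36, -45, -54, -63]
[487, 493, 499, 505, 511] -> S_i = 487 + 6*i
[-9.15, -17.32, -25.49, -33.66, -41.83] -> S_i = -9.15 + -8.17*i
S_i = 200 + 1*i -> [200, 201, 202, 203, 204]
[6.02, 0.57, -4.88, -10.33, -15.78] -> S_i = 6.02 + -5.45*i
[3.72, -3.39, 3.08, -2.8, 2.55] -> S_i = 3.72*(-0.91)^i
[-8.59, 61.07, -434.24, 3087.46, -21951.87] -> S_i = -8.59*(-7.11)^i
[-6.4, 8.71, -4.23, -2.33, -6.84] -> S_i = Random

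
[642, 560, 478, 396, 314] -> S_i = 642 + -82*i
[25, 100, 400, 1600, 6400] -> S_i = 25*4^i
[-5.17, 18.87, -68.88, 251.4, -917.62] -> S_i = -5.17*(-3.65)^i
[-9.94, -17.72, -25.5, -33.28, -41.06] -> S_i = -9.94 + -7.78*i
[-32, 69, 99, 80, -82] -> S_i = Random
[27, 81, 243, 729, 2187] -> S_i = 27*3^i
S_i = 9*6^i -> [9, 54, 324, 1944, 11664]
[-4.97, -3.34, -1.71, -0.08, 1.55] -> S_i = -4.97 + 1.63*i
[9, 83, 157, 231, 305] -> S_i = 9 + 74*i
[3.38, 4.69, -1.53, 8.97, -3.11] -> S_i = Random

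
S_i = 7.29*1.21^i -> [7.29, 8.82, 10.67, 12.91, 15.63]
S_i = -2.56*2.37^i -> [-2.56, -6.07, -14.38, -34.08, -80.77]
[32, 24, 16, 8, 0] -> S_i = 32 + -8*i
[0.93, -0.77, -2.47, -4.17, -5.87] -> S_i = 0.93 + -1.70*i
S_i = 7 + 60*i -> [7, 67, 127, 187, 247]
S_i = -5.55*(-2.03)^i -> [-5.55, 11.27, -22.87, 46.43, -94.25]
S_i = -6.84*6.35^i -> [-6.84, -43.43, -275.81, -1751.37, -11121.18]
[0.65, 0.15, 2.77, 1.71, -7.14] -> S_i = Random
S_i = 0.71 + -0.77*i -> [0.71, -0.06, -0.83, -1.6, -2.37]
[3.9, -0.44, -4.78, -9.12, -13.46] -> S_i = 3.90 + -4.34*i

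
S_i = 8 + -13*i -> [8, -5, -18, -31, -44]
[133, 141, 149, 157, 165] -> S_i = 133 + 8*i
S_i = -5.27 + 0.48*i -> [-5.27, -4.79, -4.31, -3.83, -3.35]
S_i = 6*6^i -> [6, 36, 216, 1296, 7776]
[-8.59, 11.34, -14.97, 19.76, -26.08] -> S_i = -8.59*(-1.32)^i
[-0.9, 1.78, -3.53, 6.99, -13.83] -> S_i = -0.90*(-1.98)^i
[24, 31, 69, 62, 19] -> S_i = Random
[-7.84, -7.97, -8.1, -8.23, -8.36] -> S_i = -7.84 + -0.13*i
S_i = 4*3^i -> [4, 12, 36, 108, 324]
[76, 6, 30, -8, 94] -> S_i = Random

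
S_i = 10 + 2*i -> [10, 12, 14, 16, 18]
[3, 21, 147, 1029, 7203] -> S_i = 3*7^i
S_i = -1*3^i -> [-1, -3, -9, -27, -81]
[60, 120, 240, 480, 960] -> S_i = 60*2^i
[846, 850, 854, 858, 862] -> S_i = 846 + 4*i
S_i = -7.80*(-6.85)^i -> [-7.8, 53.43, -366.0, 2507.07, -17173.42]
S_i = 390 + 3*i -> [390, 393, 396, 399, 402]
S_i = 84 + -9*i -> [84, 75, 66, 57, 48]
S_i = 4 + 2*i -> [4, 6, 8, 10, 12]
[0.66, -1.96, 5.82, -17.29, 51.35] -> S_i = 0.66*(-2.97)^i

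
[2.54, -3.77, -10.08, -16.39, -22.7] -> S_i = 2.54 + -6.31*i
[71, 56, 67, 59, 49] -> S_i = Random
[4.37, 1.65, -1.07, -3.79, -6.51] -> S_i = 4.37 + -2.72*i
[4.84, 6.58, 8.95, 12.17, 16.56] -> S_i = 4.84*1.36^i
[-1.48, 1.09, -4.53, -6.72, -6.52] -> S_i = Random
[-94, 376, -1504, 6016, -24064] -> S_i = -94*-4^i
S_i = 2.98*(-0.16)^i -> [2.98, -0.48, 0.08, -0.01, 0.0]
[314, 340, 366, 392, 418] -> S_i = 314 + 26*i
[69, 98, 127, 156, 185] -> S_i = 69 + 29*i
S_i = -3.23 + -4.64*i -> [-3.23, -7.87, -12.51, -17.15, -21.79]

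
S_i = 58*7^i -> [58, 406, 2842, 19894, 139258]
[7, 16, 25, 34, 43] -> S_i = 7 + 9*i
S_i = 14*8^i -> [14, 112, 896, 7168, 57344]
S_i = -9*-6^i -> [-9, 54, -324, 1944, -11664]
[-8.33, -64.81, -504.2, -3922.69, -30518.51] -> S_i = -8.33*7.78^i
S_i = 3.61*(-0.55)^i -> [3.61, -1.99, 1.09, -0.6, 0.33]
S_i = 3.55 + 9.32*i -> [3.55, 12.87, 22.19, 31.51, 40.83]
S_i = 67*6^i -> [67, 402, 2412, 14472, 86832]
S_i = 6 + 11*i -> [6, 17, 28, 39, 50]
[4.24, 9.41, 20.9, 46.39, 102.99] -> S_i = 4.24*2.22^i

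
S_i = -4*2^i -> [-4, -8, -16, -32, -64]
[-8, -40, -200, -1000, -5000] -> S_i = -8*5^i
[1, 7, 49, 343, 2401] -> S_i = 1*7^i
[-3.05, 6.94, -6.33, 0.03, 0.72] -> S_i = Random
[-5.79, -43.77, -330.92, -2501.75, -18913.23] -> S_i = -5.79*7.56^i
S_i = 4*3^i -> [4, 12, 36, 108, 324]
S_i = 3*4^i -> [3, 12, 48, 192, 768]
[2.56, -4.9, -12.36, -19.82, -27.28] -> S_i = 2.56 + -7.46*i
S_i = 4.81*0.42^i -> [4.81, 2.02, 0.85, 0.36, 0.15]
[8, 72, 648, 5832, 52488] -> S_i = 8*9^i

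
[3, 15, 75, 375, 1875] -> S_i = 3*5^i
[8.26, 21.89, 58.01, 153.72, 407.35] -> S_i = 8.26*2.65^i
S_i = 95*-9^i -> [95, -855, 7695, -69255, 623295]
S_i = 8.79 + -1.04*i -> [8.79, 7.75, 6.71, 5.67, 4.63]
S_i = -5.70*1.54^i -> [-5.7, -8.78, -13.52, -20.82, -32.06]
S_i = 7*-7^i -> [7, -49, 343, -2401, 16807]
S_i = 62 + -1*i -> [62, 61, 60, 59, 58]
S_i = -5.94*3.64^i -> [-5.94, -21.62, -78.7, -286.48, -1042.78]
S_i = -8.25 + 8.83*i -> [-8.25, 0.58, 9.41, 18.24, 27.07]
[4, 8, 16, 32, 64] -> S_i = 4*2^i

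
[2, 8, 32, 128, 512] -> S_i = 2*4^i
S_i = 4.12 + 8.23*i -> [4.12, 12.35, 20.58, 28.81, 37.04]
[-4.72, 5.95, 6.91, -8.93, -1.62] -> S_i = Random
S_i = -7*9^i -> [-7, -63, -567, -5103, -45927]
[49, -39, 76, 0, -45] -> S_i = Random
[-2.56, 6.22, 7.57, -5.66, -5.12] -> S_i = Random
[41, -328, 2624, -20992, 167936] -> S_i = 41*-8^i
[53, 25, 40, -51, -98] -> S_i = Random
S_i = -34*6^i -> [-34, -204, -1224, -7344, -44064]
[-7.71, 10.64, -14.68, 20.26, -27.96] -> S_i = -7.71*(-1.38)^i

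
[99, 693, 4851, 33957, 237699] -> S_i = 99*7^i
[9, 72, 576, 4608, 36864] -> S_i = 9*8^i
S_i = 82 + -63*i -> [82, 19, -44, -107, -170]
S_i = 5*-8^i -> [5, -40, 320, -2560, 20480]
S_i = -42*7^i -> [-42, -294, -2058, -14406, -100842]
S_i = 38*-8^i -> [38, -304, 2432, -19456, 155648]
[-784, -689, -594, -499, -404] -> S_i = -784 + 95*i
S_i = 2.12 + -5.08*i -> [2.12, -2.96, -8.04, -13.12, -18.2]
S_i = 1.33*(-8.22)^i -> [1.33, -10.93, 89.87, -738.7, 6072.1]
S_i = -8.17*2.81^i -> [-8.17, -22.96, -64.51, -181.28, -509.39]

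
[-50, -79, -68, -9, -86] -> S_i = Random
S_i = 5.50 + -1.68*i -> [5.5, 3.82, 2.14, 0.46, -1.22]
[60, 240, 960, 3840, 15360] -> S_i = 60*4^i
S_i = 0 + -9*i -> [0, -9, -18, -27, -36]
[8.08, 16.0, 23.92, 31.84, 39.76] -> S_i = 8.08 + 7.92*i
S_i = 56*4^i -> [56, 224, 896, 3584, 14336]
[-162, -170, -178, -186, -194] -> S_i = -162 + -8*i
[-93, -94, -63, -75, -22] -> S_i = Random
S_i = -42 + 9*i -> [-42, -33, -24, -15, -6]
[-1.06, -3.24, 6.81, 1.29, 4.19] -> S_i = Random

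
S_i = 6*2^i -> [6, 12, 24, 48, 96]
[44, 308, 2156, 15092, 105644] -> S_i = 44*7^i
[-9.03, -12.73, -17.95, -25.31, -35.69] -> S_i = -9.03*1.41^i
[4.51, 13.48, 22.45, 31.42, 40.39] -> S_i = 4.51 + 8.97*i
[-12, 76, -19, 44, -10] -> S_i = Random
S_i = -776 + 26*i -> [-776, -750, -724, -698, -672]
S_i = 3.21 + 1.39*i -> [3.21, 4.6, 5.99, 7.38, 8.77]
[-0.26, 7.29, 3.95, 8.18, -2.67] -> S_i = Random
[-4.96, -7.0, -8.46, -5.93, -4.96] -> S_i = Random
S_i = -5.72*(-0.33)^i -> [-5.72, 1.89, -0.62, 0.21, -0.07]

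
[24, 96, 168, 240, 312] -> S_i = 24 + 72*i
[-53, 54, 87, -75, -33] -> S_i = Random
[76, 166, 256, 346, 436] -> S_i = 76 + 90*i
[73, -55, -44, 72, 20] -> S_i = Random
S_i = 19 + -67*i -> [19, -48, -115, -182, -249]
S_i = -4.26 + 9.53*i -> [-4.26, 5.27, 14.8, 24.33, 33.86]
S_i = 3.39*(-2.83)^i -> [3.39, -9.59, 27.15, -76.83, 217.44]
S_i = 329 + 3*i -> [329, 332, 335, 338, 341]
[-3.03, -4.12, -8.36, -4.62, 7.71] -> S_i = Random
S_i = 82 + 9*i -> [82, 91, 100, 109, 118]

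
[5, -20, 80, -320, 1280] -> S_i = 5*-4^i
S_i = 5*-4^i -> [5, -20, 80, -320, 1280]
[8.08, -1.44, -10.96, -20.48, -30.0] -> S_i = 8.08 + -9.52*i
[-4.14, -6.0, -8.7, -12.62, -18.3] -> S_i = -4.14*1.45^i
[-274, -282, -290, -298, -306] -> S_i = -274 + -8*i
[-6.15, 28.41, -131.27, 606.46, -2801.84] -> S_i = -6.15*(-4.62)^i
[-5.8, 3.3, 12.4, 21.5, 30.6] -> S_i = -5.80 + 9.10*i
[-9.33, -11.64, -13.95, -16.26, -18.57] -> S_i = -9.33 + -2.31*i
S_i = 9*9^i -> [9, 81, 729, 6561, 59049]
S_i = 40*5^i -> [40, 200, 1000, 5000, 25000]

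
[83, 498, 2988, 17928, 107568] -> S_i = 83*6^i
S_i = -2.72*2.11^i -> [-2.72, -5.74, -12.11, -25.55, -53.91]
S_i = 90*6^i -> [90, 540, 3240, 19440, 116640]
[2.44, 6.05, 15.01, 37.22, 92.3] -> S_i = 2.44*2.48^i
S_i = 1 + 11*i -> [1, 12, 23, 34, 45]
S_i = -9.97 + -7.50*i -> [-9.97, -17.47, -24.97, -32.47, -39.97]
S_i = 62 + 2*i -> [62, 64, 66, 68, 70]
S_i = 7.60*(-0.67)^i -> [7.6, -5.09, 3.41, -2.29, 1.53]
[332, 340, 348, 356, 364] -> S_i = 332 + 8*i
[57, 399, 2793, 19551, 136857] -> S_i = 57*7^i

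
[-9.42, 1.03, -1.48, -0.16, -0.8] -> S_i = Random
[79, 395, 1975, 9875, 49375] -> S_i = 79*5^i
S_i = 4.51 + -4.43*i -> [4.51, 0.08, -4.35, -8.78, -13.21]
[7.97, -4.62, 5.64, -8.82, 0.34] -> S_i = Random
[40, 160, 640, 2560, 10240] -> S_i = 40*4^i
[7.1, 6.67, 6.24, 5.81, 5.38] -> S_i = 7.10 + -0.43*i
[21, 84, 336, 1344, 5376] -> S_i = 21*4^i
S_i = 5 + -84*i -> [5, -79, -163, -247, -331]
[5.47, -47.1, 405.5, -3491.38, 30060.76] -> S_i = 5.47*(-8.61)^i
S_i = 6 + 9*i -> [6, 15, 24, 33, 42]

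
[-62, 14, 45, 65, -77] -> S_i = Random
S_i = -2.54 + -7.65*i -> [-2.54, -10.19, -17.84, -25.49, -33.14]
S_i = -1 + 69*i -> [-1, 68, 137, 206, 275]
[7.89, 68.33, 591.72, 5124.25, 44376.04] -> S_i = 7.89*8.66^i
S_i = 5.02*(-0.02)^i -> [5.02, -0.1, 0.0, -0.0, 0.0]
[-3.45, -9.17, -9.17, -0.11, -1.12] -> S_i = Random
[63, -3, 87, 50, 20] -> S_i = Random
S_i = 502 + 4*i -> [502, 506, 510, 514, 518]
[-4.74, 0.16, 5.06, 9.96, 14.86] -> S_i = -4.74 + 4.90*i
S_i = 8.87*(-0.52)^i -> [8.87, -4.61, 2.4, -1.25, 0.65]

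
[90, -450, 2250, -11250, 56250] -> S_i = 90*-5^i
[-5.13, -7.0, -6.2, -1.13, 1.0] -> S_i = Random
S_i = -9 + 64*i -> [-9, 55, 119, 183, 247]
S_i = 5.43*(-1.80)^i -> [5.43, -9.77, 17.59, -31.67, 57.0]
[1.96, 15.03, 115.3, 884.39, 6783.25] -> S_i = 1.96*7.67^i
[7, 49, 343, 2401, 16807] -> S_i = 7*7^i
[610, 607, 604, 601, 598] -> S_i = 610 + -3*i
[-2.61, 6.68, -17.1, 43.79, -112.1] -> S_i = -2.61*(-2.56)^i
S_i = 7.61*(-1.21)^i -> [7.61, -9.21, 11.14, -13.48, 16.31]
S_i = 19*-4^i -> [19, -76, 304, -1216, 4864]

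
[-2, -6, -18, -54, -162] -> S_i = -2*3^i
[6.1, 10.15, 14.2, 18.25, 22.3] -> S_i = 6.10 + 4.05*i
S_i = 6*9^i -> [6, 54, 486, 4374, 39366]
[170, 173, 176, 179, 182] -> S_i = 170 + 3*i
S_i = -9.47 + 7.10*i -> [-9.47, -2.37, 4.73, 11.83, 18.93]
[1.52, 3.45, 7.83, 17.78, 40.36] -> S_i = 1.52*2.27^i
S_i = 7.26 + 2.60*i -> [7.26, 9.86, 12.46, 15.06, 17.66]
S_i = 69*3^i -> [69, 207, 621, 1863, 5589]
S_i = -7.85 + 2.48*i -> [-7.85, -5.37, -2.89, -0.41, 2.07]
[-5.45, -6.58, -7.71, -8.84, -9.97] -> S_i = -5.45 + -1.13*i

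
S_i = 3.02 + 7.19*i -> [3.02, 10.21, 17.4, 24.59, 31.78]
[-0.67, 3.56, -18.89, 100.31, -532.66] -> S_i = -0.67*(-5.31)^i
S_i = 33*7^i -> [33, 231, 1617, 11319, 79233]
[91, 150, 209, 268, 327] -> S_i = 91 + 59*i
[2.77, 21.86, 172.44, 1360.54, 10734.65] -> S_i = 2.77*7.89^i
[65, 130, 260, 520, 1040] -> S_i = 65*2^i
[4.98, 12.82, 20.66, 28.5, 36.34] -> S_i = 4.98 + 7.84*i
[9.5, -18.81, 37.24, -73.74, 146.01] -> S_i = 9.50*(-1.98)^i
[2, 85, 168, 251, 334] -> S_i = 2 + 83*i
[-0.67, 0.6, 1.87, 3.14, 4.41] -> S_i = -0.67 + 1.27*i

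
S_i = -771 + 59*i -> [-771, -712, -653, -594, -535]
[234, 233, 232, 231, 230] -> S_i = 234 + -1*i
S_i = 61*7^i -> [61, 427, 2989, 20923, 146461]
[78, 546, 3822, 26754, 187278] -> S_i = 78*7^i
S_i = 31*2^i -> [31, 62, 124, 248, 496]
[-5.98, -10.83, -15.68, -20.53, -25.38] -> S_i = -5.98 + -4.85*i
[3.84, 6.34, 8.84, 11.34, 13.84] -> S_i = 3.84 + 2.50*i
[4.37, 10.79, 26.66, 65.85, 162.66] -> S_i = 4.37*2.47^i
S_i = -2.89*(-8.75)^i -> [-2.89, 25.29, -221.27, 1936.07, -16940.65]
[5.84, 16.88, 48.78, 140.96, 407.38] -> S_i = 5.84*2.89^i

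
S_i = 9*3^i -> [9, 27, 81, 243, 729]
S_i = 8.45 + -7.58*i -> [8.45, 0.87, -6.71, -14.29, -21.87]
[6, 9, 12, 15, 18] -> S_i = 6 + 3*i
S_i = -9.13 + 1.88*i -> [-9.13, -7.25, -5.37, -3.49, -1.61]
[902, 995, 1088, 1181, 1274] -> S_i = 902 + 93*i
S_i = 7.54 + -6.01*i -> [7.54, 1.53, -4.48, -10.49, -16.5]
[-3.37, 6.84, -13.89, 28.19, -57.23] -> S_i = -3.37*(-2.03)^i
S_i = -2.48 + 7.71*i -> [-2.48, 5.23, 12.94, 20.65, 28.36]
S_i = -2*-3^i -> [-2, 6, -18, 54, -162]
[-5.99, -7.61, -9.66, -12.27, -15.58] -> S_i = -5.99*1.27^i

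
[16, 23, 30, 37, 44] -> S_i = 16 + 7*i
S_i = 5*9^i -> [5, 45, 405, 3645, 32805]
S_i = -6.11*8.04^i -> [-6.11, -49.12, -394.96, -3175.48, -25530.86]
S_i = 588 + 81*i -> [588, 669, 750, 831, 912]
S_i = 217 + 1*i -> [217, 218, 219, 220, 221]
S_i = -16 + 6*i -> [-16, -10, -4, 2, 8]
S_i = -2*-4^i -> [-2, 8, -32, 128, -512]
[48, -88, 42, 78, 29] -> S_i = Random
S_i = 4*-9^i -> [4, -36, 324, -2916, 26244]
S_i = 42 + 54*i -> [42, 96, 150, 204, 258]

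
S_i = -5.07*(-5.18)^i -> [-5.07, 26.26, -136.04, 704.69, -3650.29]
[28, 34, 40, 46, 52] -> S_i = 28 + 6*i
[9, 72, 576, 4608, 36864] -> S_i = 9*8^i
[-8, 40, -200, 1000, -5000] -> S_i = -8*-5^i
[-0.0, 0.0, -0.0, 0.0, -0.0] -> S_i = -0.00*(-2.09)^i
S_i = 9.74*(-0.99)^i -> [9.74, -9.64, 9.55, -9.45, 9.36]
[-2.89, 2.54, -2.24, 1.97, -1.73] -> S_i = -2.89*(-0.88)^i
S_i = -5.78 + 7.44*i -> [-5.78, 1.66, 9.1, 16.54, 23.98]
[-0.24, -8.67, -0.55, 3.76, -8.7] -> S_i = Random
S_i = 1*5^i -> [1, 5, 25, 125, 625]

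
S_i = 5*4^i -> [5, 20, 80, 320, 1280]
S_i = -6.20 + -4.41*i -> [-6.2, -10.61, -15.02, -19.43, -23.84]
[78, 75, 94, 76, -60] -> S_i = Random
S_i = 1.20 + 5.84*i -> [1.2, 7.04, 12.88, 18.72, 24.56]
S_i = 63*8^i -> [63, 504, 4032, 32256, 258048]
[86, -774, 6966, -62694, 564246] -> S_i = 86*-9^i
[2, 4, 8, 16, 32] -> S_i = 2*2^i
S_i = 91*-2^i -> [91, -182, 364, -728, 1456]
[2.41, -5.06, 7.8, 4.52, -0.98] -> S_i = Random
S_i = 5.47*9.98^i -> [5.47, 54.59, 544.81, 5437.25, 54263.71]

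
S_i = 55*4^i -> [55, 220, 880, 3520, 14080]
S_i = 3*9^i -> [3, 27, 243, 2187, 19683]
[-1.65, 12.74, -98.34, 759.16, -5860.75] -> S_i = -1.65*(-7.72)^i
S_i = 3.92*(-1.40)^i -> [3.92, -5.49, 7.68, -10.76, 15.06]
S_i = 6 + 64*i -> [6, 70, 134, 198, 262]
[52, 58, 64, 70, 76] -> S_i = 52 + 6*i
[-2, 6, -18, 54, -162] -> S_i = -2*-3^i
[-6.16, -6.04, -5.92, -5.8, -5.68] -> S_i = -6.16*0.98^i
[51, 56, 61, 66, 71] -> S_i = 51 + 5*i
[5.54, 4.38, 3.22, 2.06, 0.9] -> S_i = 5.54 + -1.16*i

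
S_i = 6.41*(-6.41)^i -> [6.41, -41.09, 263.37, -1688.23, 10821.57]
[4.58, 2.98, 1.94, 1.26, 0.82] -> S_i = 4.58*0.65^i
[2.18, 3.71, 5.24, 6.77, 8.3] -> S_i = 2.18 + 1.53*i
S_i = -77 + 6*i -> [-77, -71, -65, -59, -53]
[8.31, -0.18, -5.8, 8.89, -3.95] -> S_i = Random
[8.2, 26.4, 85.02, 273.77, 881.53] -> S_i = 8.20*3.22^i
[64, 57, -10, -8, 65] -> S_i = Random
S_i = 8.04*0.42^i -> [8.04, 3.38, 1.42, 0.6, 0.25]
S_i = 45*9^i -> [45, 405, 3645, 32805, 295245]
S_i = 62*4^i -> [62, 248, 992, 3968, 15872]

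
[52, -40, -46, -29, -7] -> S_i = Random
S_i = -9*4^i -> [-9, -36, -144, -576, -2304]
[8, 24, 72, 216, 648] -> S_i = 8*3^i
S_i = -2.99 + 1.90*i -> [-2.99, -1.09, 0.81, 2.71, 4.61]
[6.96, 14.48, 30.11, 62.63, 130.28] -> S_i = 6.96*2.08^i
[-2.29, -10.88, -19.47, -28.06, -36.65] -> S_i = -2.29 + -8.59*i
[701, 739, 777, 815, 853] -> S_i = 701 + 38*i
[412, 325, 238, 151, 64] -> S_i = 412 + -87*i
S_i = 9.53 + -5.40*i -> [9.53, 4.13, -1.27, -6.67, -12.07]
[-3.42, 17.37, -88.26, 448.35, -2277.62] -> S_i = -3.42*(-5.08)^i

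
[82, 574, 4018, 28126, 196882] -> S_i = 82*7^i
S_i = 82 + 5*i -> [82, 87, 92, 97, 102]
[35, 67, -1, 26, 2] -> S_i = Random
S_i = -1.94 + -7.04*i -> [-1.94, -8.98, -16.02, -23.06, -30.1]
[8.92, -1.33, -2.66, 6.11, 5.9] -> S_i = Random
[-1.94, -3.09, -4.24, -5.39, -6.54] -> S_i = -1.94 + -1.15*i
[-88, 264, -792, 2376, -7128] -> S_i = -88*-3^i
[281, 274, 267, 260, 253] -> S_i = 281 + -7*i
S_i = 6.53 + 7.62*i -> [6.53, 14.15, 21.77, 29.39, 37.01]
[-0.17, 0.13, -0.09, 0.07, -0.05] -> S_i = -0.17*(-0.74)^i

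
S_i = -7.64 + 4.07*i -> [-7.64, -3.57, 0.5, 4.57, 8.64]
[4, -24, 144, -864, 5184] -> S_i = 4*-6^i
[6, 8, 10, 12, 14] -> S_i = 6 + 2*i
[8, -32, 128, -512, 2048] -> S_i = 8*-4^i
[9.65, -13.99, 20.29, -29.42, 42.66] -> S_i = 9.65*(-1.45)^i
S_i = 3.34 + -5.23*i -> [3.34, -1.89, -7.12, -12.35, -17.58]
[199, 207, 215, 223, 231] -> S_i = 199 + 8*i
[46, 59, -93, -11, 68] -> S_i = Random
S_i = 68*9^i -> [68, 612, 5508, 49572, 446148]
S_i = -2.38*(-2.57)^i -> [-2.38, 6.12, -15.72, 40.4, -103.83]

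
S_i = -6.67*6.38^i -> [-6.67, -42.55, -271.5, -1732.16, -11051.18]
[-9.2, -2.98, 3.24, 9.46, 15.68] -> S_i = -9.20 + 6.22*i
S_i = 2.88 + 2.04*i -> [2.88, 4.92, 6.96, 9.0, 11.04]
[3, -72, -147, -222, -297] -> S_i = 3 + -75*i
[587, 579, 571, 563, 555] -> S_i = 587 + -8*i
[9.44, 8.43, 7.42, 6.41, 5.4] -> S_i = 9.44 + -1.01*i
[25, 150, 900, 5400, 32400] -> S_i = 25*6^i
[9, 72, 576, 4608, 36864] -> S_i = 9*8^i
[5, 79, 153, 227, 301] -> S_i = 5 + 74*i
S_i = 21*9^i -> [21, 189, 1701, 15309, 137781]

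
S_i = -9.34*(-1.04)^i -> [-9.34, 9.71, -10.1, 10.51, -10.93]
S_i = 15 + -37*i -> [15, -22, -59, -96, -133]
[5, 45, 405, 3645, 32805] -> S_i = 5*9^i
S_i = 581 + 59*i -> [581, 640, 699, 758, 817]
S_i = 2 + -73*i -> [2, -71, -144, -217, -290]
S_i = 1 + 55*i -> [1, 56, 111, 166, 221]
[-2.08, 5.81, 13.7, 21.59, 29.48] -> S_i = -2.08 + 7.89*i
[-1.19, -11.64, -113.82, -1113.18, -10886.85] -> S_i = -1.19*9.78^i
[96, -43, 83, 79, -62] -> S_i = Random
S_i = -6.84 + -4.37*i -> [-6.84, -11.21, -15.58, -19.95, -24.32]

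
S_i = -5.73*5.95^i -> [-5.73, -34.09, -202.86, -1207.0, -7181.62]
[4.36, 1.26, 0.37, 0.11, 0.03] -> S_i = 4.36*0.29^i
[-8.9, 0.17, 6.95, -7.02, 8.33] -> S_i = Random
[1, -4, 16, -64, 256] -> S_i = 1*-4^i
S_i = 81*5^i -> [81, 405, 2025, 10125, 50625]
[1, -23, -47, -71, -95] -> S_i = 1 + -24*i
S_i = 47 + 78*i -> [47, 125, 203, 281, 359]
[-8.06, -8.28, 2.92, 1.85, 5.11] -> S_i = Random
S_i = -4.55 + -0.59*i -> [-4.55, -5.14, -5.73, -6.32, -6.91]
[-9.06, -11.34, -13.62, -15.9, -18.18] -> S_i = -9.06 + -2.28*i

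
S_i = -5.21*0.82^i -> [-5.21, -4.27, -3.5, -2.87, -2.36]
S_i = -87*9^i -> [-87, -783, -7047, -63423, -570807]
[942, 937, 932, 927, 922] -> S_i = 942 + -5*i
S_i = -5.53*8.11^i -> [-5.53, -44.85, -363.72, -2949.77, -23922.61]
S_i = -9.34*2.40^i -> [-9.34, -22.42, -53.8, -129.12, -309.88]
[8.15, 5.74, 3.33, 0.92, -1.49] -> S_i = 8.15 + -2.41*i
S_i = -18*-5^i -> [-18, 90, -450, 2250, -11250]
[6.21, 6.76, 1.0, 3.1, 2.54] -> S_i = Random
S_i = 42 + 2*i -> [42, 44, 46, 48, 50]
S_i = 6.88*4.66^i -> [6.88, 32.06, 149.4, 696.22, 3244.38]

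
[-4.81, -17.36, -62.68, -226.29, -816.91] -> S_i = -4.81*3.61^i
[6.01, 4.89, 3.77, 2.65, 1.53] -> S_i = 6.01 + -1.12*i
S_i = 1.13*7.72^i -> [1.13, 8.72, 67.35, 519.91, 4013.73]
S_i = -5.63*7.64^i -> [-5.63, -43.01, -328.62, -2510.66, -19181.47]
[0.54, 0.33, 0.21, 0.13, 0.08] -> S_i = 0.54*0.62^i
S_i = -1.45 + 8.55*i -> [-1.45, 7.1, 15.65, 24.2, 32.75]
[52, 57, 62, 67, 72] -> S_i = 52 + 5*i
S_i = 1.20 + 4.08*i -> [1.2, 5.28, 9.36, 13.44, 17.52]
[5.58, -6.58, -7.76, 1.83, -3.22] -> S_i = Random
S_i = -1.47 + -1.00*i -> [-1.47, -2.47, -3.47, -4.47, -5.47]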